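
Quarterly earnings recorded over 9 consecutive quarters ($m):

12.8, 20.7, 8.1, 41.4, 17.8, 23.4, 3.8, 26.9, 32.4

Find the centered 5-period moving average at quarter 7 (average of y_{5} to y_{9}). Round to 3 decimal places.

Sum of periods 5–9: 17.8 + 23.4 + 3.8 + 26.9 + 32.4 = 104.3
Divide by 5: 104.3 / 5 = 20.860

20.860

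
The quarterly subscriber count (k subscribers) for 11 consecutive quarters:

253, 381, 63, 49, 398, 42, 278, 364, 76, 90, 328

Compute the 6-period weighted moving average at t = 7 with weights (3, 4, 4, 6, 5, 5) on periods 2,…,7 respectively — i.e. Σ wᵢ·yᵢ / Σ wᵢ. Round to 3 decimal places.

Weighted sum: 3·381 + 4·63 + 4·49 + 6·398 + 5·42 + 5·278 = 1143 + 252 + 196 + 2388 + 210 + 1390 = 5579
Weight total: 3 + 4 + 4 + 6 + 5 + 5 = 27
WMA = 5579 / 27 = 206.630

206.630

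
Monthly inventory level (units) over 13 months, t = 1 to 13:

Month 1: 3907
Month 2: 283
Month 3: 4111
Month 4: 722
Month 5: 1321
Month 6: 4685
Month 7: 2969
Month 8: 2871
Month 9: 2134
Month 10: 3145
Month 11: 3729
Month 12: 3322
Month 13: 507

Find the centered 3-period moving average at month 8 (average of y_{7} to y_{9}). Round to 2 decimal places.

2658.00

Sum of periods 7–9: 2969 + 2871 + 2134 = 7974
Divide by 3: 7974 / 3 = 2658.00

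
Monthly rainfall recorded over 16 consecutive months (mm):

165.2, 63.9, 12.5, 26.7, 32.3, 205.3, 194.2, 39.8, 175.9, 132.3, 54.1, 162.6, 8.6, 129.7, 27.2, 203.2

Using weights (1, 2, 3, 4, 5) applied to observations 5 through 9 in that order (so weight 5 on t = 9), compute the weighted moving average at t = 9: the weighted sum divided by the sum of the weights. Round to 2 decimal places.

Weighted sum: 1·32.3 + 2·205.3 + 3·194.2 + 4·39.8 + 5·175.9 = 32.3 + 410.6 + 582.6 + 159.2 + 879.5 = 2064.2
Weight total: 1 + 2 + 3 + 4 + 5 = 15
WMA = 2064.2 / 15 = 137.61

137.61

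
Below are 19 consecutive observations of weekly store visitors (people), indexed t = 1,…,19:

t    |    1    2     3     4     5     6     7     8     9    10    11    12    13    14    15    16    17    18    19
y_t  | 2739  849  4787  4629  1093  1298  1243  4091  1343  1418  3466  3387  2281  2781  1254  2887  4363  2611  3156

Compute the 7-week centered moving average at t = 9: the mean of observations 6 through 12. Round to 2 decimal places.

2320.86

Sum of periods 6–12: 1298 + 1243 + 4091 + 1343 + 1418 + 3466 + 3387 = 16246
Divide by 7: 16246 / 7 = 2320.86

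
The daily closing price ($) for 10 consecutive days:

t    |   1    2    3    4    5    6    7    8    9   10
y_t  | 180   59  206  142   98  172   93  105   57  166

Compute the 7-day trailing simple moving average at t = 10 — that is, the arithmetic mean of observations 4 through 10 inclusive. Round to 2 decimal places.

Sum of periods 4–10: 142 + 98 + 172 + 93 + 105 + 57 + 166 = 833
Divide by 7: 833 / 7 = 119.00

119.00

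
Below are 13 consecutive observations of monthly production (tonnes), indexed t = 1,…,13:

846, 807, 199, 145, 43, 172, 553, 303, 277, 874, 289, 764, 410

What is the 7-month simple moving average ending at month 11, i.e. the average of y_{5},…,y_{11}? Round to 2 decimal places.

358.71

Sum of periods 5–11: 43 + 172 + 553 + 303 + 277 + 874 + 289 = 2511
Divide by 7: 2511 / 7 = 358.71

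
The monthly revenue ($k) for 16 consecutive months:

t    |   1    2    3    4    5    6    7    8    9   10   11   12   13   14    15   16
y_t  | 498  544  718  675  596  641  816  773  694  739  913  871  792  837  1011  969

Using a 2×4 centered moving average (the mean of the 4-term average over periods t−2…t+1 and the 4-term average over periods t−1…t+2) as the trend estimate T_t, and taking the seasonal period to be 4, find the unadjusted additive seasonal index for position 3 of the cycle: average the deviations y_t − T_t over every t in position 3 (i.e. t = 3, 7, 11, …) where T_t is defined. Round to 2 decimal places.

96.92

Season position 3 occurs at t = 3, 7, 11 (where T_t is defined).
t=3: T_3 = 621.0000; y_3 − T_3 = 718 − 621.0000 = 97.0000
t=7: T_7 = 718.7500; y_7 − T_7 = 816 − 718.7500 = 97.2500
t=11: T_11 = 816.5000; y_11 − T_11 = 913 − 816.5000 = 96.5000
Mean deviation: (97.0000 + 97.2500 + 96.5000) / 3 = 96.92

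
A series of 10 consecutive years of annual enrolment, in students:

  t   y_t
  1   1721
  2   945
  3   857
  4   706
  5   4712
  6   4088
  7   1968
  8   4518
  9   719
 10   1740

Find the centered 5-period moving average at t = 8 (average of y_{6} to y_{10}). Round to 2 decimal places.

Sum of periods 6–10: 4088 + 1968 + 4518 + 719 + 1740 = 13033
Divide by 5: 13033 / 5 = 2606.60

2606.60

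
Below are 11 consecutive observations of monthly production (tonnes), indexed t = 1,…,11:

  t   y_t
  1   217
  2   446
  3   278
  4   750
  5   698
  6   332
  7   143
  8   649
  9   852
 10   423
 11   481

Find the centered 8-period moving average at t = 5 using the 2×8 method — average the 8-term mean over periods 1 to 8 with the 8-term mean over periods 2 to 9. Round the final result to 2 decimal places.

Sum over 1–8: 217 + 446 + 278 + 750 + 698 + 332 + 143 + 649 = 3513
Sum over 2–9: 446 + 278 + 750 + 698 + 332 + 143 + 649 + 852 = 4148
CMA at t=5 = (3513 + 4148) / (2·8) = 7661 / 16 = 478.81

478.81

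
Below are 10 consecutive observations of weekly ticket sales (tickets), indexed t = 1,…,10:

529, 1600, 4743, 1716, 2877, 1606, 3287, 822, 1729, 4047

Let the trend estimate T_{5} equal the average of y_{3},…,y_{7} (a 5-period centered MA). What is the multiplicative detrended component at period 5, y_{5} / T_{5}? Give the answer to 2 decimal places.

Trend T_5 = (4743 + 1716 + 2877 + 1606 + 3287) / 5 = 14229/5 = 2845.8000
Ratio to trend: 2877 / 2845.8000 = 1.01

1.01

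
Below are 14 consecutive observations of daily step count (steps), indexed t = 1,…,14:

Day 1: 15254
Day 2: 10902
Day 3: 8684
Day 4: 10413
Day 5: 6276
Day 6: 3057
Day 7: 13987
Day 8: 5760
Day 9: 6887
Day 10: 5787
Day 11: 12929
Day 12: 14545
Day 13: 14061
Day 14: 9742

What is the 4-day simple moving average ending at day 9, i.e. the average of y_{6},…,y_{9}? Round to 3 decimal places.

7422.750

Sum of periods 6–9: 3057 + 13987 + 5760 + 6887 = 29691
Divide by 4: 29691 / 4 = 7422.750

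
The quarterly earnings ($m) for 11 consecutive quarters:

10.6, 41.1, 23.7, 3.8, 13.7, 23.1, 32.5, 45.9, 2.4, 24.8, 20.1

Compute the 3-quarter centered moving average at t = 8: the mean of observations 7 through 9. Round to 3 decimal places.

26.933

Sum of periods 7–9: 32.5 + 45.9 + 2.4 = 80.8
Divide by 3: 80.8 / 3 = 26.933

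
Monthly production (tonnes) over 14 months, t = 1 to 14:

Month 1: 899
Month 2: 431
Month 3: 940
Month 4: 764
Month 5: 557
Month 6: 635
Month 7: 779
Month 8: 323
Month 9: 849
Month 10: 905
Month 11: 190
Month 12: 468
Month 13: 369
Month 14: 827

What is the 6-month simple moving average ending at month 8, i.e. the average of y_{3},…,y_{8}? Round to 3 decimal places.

666.333

Sum of periods 3–8: 940 + 764 + 557 + 635 + 779 + 323 = 3998
Divide by 6: 3998 / 6 = 666.333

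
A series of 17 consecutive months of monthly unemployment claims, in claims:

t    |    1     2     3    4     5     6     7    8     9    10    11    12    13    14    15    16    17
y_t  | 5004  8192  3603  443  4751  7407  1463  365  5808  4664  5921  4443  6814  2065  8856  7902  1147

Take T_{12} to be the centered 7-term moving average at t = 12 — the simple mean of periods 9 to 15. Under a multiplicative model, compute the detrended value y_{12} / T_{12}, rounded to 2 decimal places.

Trend T_12 = (5808 + 4664 + 5921 + 4443 + 6814 + 2065 + 8856) / 7 = 38571/7 = 5510.1429
Ratio to trend: 4443 / 5510.1429 = 0.81

0.81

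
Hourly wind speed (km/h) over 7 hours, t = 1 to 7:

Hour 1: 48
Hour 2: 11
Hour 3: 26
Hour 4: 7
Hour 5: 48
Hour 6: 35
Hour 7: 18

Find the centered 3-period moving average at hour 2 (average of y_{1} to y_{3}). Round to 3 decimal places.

28.333

Sum of periods 1–3: 48 + 11 + 26 = 85
Divide by 3: 85 / 3 = 28.333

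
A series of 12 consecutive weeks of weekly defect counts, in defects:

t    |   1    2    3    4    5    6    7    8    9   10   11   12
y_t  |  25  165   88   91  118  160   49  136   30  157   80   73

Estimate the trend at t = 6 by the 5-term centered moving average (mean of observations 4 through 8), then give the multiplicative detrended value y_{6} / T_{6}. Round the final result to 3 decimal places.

1.444

Trend T_6 = (91 + 118 + 160 + 49 + 136) / 5 = 554/5 = 110.80000
Ratio to trend: 160 / 110.80000 = 1.444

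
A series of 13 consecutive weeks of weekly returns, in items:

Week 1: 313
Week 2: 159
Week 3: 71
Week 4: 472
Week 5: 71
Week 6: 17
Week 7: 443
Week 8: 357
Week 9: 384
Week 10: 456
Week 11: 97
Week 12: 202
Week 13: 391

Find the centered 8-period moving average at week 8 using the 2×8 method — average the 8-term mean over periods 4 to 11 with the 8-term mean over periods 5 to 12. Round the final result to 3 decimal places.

270.250

Sum over 4–11: 472 + 71 + 17 + 443 + 357 + 384 + 456 + 97 = 2297
Sum over 5–12: 71 + 17 + 443 + 357 + 384 + 456 + 97 + 202 = 2027
CMA at t=8 = (2297 + 2027) / (2·8) = 4324 / 16 = 270.250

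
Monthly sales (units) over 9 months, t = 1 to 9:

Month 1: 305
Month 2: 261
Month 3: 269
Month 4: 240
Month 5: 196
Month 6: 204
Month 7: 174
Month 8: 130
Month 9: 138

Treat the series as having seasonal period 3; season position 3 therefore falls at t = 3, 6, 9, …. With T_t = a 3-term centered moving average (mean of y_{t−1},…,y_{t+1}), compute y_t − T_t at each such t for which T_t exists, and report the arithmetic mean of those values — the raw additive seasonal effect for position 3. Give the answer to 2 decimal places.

12.50

Season position 3 occurs at t = 3, 6 (where T_t is defined).
t=3: T_3 = 256.6667; y_3 − T_3 = 269 − 256.6667 = 12.3333
t=6: T_6 = 191.3333; y_6 − T_6 = 204 − 191.3333 = 12.6667
Mean deviation: (12.3333 + 12.6667) / 2 = 12.50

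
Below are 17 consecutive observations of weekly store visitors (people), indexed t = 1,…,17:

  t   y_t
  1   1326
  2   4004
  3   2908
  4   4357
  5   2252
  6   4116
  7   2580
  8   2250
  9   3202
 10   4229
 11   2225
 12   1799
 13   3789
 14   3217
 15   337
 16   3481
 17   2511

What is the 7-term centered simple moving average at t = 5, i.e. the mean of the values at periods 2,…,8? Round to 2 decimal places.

3209.57

Sum of periods 2–8: 4004 + 2908 + 4357 + 2252 + 4116 + 2580 + 2250 = 22467
Divide by 7: 22467 / 7 = 3209.57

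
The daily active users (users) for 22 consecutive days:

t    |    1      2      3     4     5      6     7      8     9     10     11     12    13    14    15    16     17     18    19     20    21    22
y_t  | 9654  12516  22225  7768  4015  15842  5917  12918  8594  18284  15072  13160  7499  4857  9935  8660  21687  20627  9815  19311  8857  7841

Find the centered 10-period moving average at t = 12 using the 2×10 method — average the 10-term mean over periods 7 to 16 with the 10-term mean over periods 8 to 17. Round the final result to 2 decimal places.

11278.10

Sum over 7–16: 5917 + 12918 + 8594 + 18284 + 15072 + 13160 + 7499 + 4857 + 9935 + 8660 = 104896
Sum over 8–17: 12918 + 8594 + 18284 + 15072 + 13160 + 7499 + 4857 + 9935 + 8660 + 21687 = 120666
CMA at t=12 = (104896 + 120666) / (2·10) = 225562 / 20 = 11278.10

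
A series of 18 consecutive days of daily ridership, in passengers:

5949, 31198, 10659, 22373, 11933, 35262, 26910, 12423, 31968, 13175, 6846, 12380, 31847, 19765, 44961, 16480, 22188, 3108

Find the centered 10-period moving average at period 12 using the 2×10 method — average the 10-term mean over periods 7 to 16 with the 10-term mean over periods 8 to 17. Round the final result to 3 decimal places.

21439.400

Sum over 7–16: 26910 + 12423 + 31968 + 13175 + 6846 + 12380 + 31847 + 19765 + 44961 + 16480 = 216755
Sum over 8–17: 12423 + 31968 + 13175 + 6846 + 12380 + 31847 + 19765 + 44961 + 16480 + 22188 = 212033
CMA at t=12 = (216755 + 212033) / (2·10) = 428788 / 20 = 21439.400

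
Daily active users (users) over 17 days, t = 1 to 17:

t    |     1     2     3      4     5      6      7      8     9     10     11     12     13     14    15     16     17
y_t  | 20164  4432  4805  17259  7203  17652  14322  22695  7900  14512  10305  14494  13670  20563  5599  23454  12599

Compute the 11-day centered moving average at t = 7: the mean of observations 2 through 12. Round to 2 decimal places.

12325.36

Sum of periods 2–12: 4432 + 4805 + 17259 + 7203 + 17652 + 14322 + 22695 + 7900 + 14512 + 10305 + 14494 = 135579
Divide by 11: 135579 / 11 = 12325.36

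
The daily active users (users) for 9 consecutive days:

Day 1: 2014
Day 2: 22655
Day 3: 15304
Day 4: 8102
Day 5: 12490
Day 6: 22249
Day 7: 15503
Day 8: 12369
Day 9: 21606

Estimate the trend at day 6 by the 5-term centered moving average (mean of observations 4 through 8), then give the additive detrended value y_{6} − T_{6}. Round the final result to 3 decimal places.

8106.400

Trend T_6 = (8102 + 12490 + 22249 + 15503 + 12369) / 5 = 70713/5 = 14142.60000
Detrended value: 22249 − 14142.60000 = 8106.400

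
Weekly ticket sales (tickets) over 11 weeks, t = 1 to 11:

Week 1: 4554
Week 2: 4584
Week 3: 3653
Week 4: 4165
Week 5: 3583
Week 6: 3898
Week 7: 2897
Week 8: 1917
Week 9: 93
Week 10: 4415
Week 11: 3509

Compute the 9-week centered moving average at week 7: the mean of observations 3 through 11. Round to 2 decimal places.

3125.56

Sum of periods 3–11: 3653 + 4165 + 3583 + 3898 + 2897 + 1917 + 93 + 4415 + 3509 = 28130
Divide by 9: 28130 / 9 = 3125.56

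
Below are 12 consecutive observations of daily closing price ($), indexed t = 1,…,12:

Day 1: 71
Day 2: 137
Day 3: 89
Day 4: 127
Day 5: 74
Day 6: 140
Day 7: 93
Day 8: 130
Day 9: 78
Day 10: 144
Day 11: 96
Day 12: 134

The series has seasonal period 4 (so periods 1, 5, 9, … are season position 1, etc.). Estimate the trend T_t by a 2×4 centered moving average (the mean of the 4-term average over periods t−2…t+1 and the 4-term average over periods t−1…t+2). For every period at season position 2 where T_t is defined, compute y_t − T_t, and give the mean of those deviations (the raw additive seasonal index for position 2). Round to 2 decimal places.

31.31

Season position 2 occurs at t = 6, 10 (where T_t is defined).
t=6: T_6 = 108.8750; y_6 − T_6 = 140 − 108.8750 = 31.1250
t=10: T_10 = 112.5000; y_10 − T_10 = 144 − 112.5000 = 31.5000
Mean deviation: (31.1250 + 31.5000) / 2 = 31.31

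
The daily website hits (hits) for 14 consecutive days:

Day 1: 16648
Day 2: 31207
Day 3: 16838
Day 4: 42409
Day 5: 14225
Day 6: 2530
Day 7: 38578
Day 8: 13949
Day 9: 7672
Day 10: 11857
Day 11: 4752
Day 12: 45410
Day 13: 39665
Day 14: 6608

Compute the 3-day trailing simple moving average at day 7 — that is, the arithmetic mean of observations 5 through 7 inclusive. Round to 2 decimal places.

Sum of periods 5–7: 14225 + 2530 + 38578 = 55333
Divide by 3: 55333 / 3 = 18444.33

18444.33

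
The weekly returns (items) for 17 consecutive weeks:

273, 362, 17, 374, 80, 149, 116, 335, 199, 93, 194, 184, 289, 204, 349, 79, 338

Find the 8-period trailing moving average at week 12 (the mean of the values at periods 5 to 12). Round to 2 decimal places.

168.75

Sum of periods 5–12: 80 + 149 + 116 + 335 + 199 + 93 + 194 + 184 = 1350
Divide by 8: 1350 / 8 = 168.75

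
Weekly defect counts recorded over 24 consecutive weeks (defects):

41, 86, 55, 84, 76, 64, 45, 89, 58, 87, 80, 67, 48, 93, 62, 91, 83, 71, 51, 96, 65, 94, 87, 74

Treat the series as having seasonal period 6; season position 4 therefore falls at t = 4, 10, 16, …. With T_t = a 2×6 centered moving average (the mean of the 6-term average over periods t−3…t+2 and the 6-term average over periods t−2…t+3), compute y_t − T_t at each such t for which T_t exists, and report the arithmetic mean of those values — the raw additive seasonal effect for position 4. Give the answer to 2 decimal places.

15.94

Season position 4 occurs at t = 4, 10, 16 (where T_t is defined).
t=4: T_4 = 68.0000; y_4 − T_4 = 84 − 68.0000 = 16.0000
t=10: T_10 = 71.2500; y_10 − T_10 = 87 − 71.2500 = 15.7500
t=16: T_16 = 74.9167; y_16 − T_16 = 91 − 74.9167 = 16.0833
Mean deviation: (16.0000 + 15.7500 + 16.0833) / 3 = 15.94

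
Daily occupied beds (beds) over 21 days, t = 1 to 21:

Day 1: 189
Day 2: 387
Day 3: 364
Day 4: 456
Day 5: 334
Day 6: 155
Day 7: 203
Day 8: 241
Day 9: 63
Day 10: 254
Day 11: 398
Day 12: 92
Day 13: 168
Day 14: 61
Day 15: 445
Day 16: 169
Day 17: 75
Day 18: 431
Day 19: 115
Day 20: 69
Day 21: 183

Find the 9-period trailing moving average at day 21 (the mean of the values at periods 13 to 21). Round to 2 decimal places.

Sum of periods 13–21: 168 + 61 + 445 + 169 + 75 + 431 + 115 + 69 + 183 = 1716
Divide by 9: 1716 / 9 = 190.67

190.67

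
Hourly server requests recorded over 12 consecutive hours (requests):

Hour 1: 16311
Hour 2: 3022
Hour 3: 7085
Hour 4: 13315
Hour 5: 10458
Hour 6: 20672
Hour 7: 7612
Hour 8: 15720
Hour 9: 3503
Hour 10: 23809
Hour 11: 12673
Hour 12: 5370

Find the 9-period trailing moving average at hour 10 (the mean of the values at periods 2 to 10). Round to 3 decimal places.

Sum of periods 2–10: 3022 + 7085 + 13315 + 10458 + 20672 + 7612 + 15720 + 3503 + 23809 = 105196
Divide by 9: 105196 / 9 = 11688.444

11688.444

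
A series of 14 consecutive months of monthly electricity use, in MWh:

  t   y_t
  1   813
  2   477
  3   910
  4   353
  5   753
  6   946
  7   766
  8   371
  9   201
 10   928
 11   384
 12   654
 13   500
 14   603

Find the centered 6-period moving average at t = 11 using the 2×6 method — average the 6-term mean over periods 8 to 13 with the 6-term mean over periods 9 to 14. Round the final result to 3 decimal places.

Sum over 8–13: 371 + 201 + 928 + 384 + 654 + 500 = 3038
Sum over 9–14: 201 + 928 + 384 + 654 + 500 + 603 = 3270
CMA at t=11 = (3038 + 3270) / (2·6) = 6308 / 12 = 525.667

525.667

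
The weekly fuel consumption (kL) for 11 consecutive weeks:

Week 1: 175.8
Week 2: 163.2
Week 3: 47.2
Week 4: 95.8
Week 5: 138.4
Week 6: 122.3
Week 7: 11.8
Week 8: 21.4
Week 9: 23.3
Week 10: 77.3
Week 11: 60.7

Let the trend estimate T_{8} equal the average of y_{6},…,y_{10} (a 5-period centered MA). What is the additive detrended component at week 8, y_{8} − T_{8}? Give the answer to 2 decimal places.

-29.82

Trend T_8 = (122.3 + 11.8 + 21.4 + 23.3 + 77.3) / 5 = 256.1/5 = 51.2200
Detrended value: 21.4 − 51.2200 = -29.82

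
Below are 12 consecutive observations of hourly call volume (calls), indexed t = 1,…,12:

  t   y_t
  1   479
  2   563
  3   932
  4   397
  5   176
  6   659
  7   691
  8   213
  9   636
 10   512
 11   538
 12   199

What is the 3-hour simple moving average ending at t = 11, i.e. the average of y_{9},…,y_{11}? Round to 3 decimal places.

Sum of periods 9–11: 636 + 512 + 538 = 1686
Divide by 3: 1686 / 3 = 562.000

562.000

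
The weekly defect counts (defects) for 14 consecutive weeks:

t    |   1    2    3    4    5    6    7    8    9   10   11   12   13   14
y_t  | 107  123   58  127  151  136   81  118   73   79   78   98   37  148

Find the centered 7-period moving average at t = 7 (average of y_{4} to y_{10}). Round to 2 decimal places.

Sum of periods 4–10: 127 + 151 + 136 + 81 + 118 + 73 + 79 = 765
Divide by 7: 765 / 7 = 109.29

109.29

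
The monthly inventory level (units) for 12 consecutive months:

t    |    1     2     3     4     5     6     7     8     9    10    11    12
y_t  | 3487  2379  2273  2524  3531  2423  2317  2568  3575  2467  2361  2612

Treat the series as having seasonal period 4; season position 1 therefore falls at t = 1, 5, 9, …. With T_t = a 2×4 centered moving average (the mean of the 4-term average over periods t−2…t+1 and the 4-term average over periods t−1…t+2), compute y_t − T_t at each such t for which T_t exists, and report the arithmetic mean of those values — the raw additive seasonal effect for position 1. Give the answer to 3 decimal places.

837.750

Season position 1 occurs at t = 5, 9 (where T_t is defined).
t=5: T_5 = 2693.25000; y_5 − T_5 = 3531 − 2693.25000 = 837.75000
t=9: T_9 = 2737.25000; y_9 − T_9 = 3575 − 2737.25000 = 837.75000
Mean deviation: (837.75000 + 837.75000) / 2 = 837.750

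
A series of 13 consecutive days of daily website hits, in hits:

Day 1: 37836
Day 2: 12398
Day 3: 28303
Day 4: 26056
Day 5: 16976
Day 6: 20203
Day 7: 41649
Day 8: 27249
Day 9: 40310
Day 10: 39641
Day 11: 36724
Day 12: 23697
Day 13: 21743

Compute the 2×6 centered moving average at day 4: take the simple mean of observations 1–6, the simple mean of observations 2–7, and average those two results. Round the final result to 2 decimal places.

23946.42

Sum over 1–6: 37836 + 12398 + 28303 + 26056 + 16976 + 20203 = 141772
Sum over 2–7: 12398 + 28303 + 26056 + 16976 + 20203 + 41649 = 145585
CMA at t=4 = (141772 + 145585) / (2·6) = 287357 / 12 = 23946.42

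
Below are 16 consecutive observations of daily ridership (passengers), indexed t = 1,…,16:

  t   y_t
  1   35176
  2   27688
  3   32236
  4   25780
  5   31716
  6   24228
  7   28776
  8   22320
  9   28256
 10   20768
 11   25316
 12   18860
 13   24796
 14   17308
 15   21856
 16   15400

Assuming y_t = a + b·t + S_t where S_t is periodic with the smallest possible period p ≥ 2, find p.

First differences y_{t+1} − y_t: -7488, 4548, -6456, 5936, -7488, 4548, -6456, 5936, -7488, 4548, …
The difference pattern repeats every 4 terms and not for any smaller step, so p = 4.

4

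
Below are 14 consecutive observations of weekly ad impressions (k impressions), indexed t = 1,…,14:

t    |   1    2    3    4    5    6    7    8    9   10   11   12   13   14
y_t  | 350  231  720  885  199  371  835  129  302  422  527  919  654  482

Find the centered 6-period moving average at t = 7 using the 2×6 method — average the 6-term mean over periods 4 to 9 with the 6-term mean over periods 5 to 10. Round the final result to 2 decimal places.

414.92

Sum over 4–9: 885 + 199 + 371 + 835 + 129 + 302 = 2721
Sum over 5–10: 199 + 371 + 835 + 129 + 302 + 422 = 2258
CMA at t=7 = (2721 + 2258) / (2·6) = 4979 / 12 = 414.92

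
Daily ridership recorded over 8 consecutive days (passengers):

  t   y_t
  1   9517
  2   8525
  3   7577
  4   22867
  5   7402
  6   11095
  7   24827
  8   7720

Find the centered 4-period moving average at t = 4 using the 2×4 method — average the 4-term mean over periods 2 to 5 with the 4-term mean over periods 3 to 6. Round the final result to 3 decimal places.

11914.000

Sum over 2–5: 8525 + 7577 + 22867 + 7402 = 46371
Sum over 3–6: 7577 + 22867 + 7402 + 11095 = 48941
CMA at t=4 = (46371 + 48941) / (2·4) = 95312 / 8 = 11914.000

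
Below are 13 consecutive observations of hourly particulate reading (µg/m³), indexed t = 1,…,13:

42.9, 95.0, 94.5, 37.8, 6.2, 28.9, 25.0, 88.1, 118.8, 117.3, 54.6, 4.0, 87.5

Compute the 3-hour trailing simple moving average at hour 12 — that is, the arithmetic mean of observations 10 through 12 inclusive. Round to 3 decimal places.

Sum of periods 10–12: 117.3 + 54.6 + 4.0 = 175.9
Divide by 3: 175.9 / 3 = 58.633

58.633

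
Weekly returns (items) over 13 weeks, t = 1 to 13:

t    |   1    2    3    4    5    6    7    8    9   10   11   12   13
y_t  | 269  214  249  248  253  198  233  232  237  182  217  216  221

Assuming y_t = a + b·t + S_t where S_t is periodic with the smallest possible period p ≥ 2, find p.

4

First differences y_{t+1} − y_t: -55, 35, -1, 5, -55, 35, -1, 5, -55, 35, …
The difference pattern repeats every 4 terms and not for any smaller step, so p = 4.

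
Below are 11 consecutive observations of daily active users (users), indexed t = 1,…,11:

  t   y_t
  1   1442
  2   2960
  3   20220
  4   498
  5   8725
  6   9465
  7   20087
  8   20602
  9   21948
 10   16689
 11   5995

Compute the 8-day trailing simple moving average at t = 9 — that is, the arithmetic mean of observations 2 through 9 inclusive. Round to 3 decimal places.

13063.125

Sum of periods 2–9: 2960 + 20220 + 498 + 8725 + 9465 + 20087 + 20602 + 21948 = 104505
Divide by 8: 104505 / 8 = 13063.125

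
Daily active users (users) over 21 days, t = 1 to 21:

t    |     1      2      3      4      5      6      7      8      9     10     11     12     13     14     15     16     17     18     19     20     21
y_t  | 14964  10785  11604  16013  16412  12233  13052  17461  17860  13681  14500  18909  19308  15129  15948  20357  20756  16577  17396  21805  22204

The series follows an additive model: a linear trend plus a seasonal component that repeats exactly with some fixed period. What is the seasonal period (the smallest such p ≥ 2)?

4

First differences y_{t+1} − y_t: -4179, 819, 4409, 399, -4179, 819, 4409, 399, -4179, 819, …
The difference pattern repeats every 4 terms and not for any smaller step, so p = 4.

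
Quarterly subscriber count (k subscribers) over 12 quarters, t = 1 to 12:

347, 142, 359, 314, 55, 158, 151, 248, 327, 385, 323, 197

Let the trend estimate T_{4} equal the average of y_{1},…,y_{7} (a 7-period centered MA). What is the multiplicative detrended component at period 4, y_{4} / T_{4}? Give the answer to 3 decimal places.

Trend T_4 = (347 + 142 + 359 + 314 + 55 + 158 + 151) / 7 = 1526/7 = 218.00000
Ratio to trend: 314 / 218.00000 = 1.440

1.440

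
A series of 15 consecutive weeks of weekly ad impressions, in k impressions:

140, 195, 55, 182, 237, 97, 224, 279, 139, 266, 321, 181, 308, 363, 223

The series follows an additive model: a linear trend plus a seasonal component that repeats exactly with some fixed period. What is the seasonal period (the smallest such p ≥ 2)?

3

First differences y_{t+1} − y_t: 55, -140, 127, 55, -140, 127, 55, -140, …
The difference pattern repeats every 3 terms and not for any smaller step, so p = 3.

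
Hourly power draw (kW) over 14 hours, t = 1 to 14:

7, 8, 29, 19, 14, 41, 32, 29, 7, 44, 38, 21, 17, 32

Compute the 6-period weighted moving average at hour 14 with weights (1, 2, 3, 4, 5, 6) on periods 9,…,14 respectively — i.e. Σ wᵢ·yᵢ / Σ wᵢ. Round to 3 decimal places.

27.143

Weighted sum: 1·7 + 2·44 + 3·38 + 4·21 + 5·17 + 6·32 = 7 + 88 + 114 + 84 + 85 + 192 = 570
Weight total: 1 + 2 + 3 + 4 + 5 + 6 = 21
WMA = 570 / 21 = 27.143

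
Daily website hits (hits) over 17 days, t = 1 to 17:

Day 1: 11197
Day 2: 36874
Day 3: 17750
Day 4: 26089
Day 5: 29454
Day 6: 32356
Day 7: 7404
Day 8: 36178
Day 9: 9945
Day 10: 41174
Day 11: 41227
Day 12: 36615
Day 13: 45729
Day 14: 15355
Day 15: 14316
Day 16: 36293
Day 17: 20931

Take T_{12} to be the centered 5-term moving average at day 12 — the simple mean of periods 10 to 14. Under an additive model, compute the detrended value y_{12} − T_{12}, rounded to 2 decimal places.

Trend T_12 = (41174 + 41227 + 36615 + 45729 + 15355) / 5 = 180100/5 = 36020.0000
Detrended value: 36615 − 36020.0000 = 595.00

595.00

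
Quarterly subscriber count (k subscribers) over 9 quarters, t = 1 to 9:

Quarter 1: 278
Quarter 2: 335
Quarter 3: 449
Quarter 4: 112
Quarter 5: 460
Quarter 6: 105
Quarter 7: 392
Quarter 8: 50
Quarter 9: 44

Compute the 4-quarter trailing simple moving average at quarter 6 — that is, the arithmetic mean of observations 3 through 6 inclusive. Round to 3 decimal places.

Sum of periods 3–6: 449 + 112 + 460 + 105 = 1126
Divide by 4: 1126 / 4 = 281.500

281.500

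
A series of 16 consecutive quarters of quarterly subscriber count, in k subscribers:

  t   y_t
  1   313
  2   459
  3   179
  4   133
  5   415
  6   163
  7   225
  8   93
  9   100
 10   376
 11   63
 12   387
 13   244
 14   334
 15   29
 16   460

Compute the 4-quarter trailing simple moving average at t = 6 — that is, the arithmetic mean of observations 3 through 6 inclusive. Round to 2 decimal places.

222.50

Sum of periods 3–6: 179 + 133 + 415 + 163 = 890
Divide by 4: 890 / 4 = 222.50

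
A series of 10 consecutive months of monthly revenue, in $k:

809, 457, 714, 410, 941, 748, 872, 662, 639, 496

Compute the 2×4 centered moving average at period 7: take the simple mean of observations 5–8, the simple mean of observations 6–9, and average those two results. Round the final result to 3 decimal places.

768.000

Sum over 5–8: 941 + 748 + 872 + 662 = 3223
Sum over 6–9: 748 + 872 + 662 + 639 = 2921
CMA at t=7 = (3223 + 2921) / (2·4) = 6144 / 8 = 768.000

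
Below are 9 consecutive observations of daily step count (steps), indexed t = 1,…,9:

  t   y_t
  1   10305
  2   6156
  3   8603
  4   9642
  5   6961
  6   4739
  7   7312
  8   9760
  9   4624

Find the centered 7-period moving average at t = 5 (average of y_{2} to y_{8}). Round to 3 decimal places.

7596.143

Sum of periods 2–8: 6156 + 8603 + 9642 + 6961 + 4739 + 7312 + 9760 = 53173
Divide by 7: 53173 / 7 = 7596.143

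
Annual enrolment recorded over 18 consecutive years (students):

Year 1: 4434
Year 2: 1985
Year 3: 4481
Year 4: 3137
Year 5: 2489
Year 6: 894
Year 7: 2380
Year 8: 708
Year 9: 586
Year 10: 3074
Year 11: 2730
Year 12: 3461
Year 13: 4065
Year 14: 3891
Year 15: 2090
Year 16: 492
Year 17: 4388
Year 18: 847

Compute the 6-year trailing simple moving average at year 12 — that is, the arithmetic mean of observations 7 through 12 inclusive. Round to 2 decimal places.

Sum of periods 7–12: 2380 + 708 + 586 + 3074 + 2730 + 3461 = 12939
Divide by 6: 12939 / 6 = 2156.50

2156.50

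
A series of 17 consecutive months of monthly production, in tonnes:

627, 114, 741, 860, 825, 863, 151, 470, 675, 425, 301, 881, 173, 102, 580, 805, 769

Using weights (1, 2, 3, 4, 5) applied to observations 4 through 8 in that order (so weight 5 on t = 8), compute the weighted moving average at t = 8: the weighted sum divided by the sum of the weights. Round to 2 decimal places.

Weighted sum: 1·860 + 2·825 + 3·863 + 4·151 + 5·470 = 860 + 1650 + 2589 + 604 + 2350 = 8053
Weight total: 1 + 2 + 3 + 4 + 5 = 15
WMA = 8053 / 15 = 536.87

536.87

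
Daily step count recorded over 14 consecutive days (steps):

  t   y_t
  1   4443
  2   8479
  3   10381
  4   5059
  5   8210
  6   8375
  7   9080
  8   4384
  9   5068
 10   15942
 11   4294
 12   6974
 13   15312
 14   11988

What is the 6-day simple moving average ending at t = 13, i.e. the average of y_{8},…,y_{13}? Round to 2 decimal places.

Sum of periods 8–13: 4384 + 5068 + 15942 + 4294 + 6974 + 15312 = 51974
Divide by 6: 51974 / 6 = 8662.33

8662.33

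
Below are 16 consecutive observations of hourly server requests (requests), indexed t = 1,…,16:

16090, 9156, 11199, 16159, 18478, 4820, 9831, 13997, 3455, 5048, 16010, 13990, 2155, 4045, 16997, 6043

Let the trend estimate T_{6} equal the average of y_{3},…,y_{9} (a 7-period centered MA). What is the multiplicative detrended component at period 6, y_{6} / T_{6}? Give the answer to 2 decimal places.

0.43

Trend T_6 = (11199 + 16159 + 18478 + 4820 + 9831 + 13997 + 3455) / 7 = 77939/7 = 11134.1429
Ratio to trend: 4820 / 11134.1429 = 0.43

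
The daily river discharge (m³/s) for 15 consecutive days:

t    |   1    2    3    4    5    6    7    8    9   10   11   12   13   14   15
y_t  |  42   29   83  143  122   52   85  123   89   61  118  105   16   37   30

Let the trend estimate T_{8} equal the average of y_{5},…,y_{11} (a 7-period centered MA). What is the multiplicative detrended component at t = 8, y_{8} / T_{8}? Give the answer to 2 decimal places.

Trend T_8 = (122 + 52 + 85 + 123 + 89 + 61 + 118) / 7 = 650/7 = 92.8571
Ratio to trend: 123 / 92.8571 = 1.32

1.32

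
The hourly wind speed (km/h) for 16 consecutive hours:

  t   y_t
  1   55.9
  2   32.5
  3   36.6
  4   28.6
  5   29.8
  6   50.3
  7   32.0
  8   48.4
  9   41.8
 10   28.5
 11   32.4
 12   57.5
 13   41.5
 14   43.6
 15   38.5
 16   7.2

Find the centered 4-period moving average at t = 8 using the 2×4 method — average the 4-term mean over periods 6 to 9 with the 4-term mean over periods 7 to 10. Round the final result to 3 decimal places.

Sum over 6–9: 50.3 + 32.0 + 48.4 + 41.8 = 172.5
Sum over 7–10: 32.0 + 48.4 + 41.8 + 28.5 = 150.7
CMA at t=8 = (172.5 + 150.7) / (2·4) = 323.2 / 8 = 40.400

40.400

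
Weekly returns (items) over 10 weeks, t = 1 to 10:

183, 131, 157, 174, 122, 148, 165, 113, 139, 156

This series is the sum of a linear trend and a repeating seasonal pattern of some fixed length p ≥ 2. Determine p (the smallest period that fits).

3

First differences y_{t+1} − y_t: -52, 26, 17, -52, 26, 17, -52, 26, …
The difference pattern repeats every 3 terms and not for any smaller step, so p = 3.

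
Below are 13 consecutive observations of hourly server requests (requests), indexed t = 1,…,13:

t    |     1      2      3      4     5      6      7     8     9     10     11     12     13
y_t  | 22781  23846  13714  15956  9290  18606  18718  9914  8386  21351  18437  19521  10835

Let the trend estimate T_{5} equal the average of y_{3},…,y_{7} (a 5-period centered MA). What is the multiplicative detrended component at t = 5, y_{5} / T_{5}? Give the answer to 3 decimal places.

0.609

Trend T_5 = (13714 + 15956 + 9290 + 18606 + 18718) / 5 = 76284/5 = 15256.80000
Ratio to trend: 9290 / 15256.80000 = 0.609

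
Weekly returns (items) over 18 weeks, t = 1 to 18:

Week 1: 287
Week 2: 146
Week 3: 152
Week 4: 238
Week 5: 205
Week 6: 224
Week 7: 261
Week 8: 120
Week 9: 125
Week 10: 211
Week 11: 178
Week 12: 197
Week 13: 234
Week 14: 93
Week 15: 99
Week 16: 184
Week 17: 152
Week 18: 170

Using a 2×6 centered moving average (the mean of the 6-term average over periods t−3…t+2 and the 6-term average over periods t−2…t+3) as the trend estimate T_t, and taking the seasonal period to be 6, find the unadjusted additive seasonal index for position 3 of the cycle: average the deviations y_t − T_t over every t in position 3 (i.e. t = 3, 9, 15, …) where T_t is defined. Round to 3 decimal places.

Season position 3 occurs at t = 9, 15 (where T_t is defined).
t=9: T_9 = 184.25000; y_9 − T_9 = 125 − 184.25000 = -59.25000
t=15: T_15 = 157.58333; y_15 − T_15 = 99 − 157.58333 = -58.58333
Mean deviation: (-59.25000 + -58.58333) / 2 = -58.917

-58.917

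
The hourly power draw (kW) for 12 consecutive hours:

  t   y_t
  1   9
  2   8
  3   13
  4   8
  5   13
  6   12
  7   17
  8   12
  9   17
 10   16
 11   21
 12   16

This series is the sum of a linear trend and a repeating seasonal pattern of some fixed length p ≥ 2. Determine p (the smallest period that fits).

4

First differences y_{t+1} − y_t: -1, 5, -5, 5, -1, 5, -5, 5, -1, 5, …
The difference pattern repeats every 4 terms and not for any smaller step, so p = 4.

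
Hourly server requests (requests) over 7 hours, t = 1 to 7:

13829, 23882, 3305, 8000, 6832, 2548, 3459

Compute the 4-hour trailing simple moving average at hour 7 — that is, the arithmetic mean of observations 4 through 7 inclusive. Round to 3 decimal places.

5209.750

Sum of periods 4–7: 8000 + 6832 + 2548 + 3459 = 20839
Divide by 4: 20839 / 4 = 5209.750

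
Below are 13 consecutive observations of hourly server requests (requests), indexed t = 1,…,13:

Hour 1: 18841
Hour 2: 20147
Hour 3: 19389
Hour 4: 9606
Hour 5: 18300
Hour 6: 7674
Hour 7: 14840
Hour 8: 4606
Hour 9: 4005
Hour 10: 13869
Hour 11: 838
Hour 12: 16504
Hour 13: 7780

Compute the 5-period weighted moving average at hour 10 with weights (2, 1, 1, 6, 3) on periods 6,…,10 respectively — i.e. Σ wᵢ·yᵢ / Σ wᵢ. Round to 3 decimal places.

7725.462

Weighted sum: 2·7674 + 1·14840 + 1·4606 + 6·4005 + 3·13869 = 15348 + 14840 + 4606 + 24030 + 41607 = 100431
Weight total: 2 + 1 + 1 + 6 + 3 = 13
WMA = 100431 / 13 = 7725.462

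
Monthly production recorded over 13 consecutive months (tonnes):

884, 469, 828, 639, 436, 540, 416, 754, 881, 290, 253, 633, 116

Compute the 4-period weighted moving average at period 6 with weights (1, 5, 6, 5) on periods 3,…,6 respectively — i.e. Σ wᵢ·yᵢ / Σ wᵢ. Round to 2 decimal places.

549.35

Weighted sum: 1·828 + 5·639 + 6·436 + 5·540 = 828 + 3195 + 2616 + 2700 = 9339
Weight total: 1 + 5 + 6 + 5 = 17
WMA = 9339 / 17 = 549.35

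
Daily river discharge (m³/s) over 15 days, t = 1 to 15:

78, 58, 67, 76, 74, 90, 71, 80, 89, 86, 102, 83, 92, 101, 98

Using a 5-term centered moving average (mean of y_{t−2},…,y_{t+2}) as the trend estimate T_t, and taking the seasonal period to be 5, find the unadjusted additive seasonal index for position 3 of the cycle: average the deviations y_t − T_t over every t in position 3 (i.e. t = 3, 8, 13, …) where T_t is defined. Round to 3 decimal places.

-3.333

Season position 3 occurs at t = 3, 8, 13 (where T_t is defined).
t=3: T_3 = 70.60000; y_3 − T_3 = 67 − 70.60000 = -3.60000
t=8: T_8 = 83.20000; y_8 − T_8 = 80 − 83.20000 = -3.20000
t=13: T_13 = 95.20000; y_13 − T_13 = 92 − 95.20000 = -3.20000
Mean deviation: (-3.60000 + -3.20000 + -3.20000) / 3 = -3.333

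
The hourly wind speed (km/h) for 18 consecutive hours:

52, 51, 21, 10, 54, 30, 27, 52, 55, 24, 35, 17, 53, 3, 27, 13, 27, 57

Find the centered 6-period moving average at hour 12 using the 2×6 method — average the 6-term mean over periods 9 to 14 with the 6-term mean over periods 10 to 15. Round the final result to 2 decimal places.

Sum over 9–14: 55 + 24 + 35 + 17 + 53 + 3 = 187
Sum over 10–15: 24 + 35 + 17 + 53 + 3 + 27 = 159
CMA at t=12 = (187 + 159) / (2·6) = 346 / 12 = 28.83

28.83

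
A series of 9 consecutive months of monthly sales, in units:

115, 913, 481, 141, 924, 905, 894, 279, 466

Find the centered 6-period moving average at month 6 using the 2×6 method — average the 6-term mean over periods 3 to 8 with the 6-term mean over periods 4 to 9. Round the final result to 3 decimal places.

602.750

Sum over 3–8: 481 + 141 + 924 + 905 + 894 + 279 = 3624
Sum over 4–9: 141 + 924 + 905 + 894 + 279 + 466 = 3609
CMA at t=6 = (3624 + 3609) / (2·6) = 7233 / 12 = 602.750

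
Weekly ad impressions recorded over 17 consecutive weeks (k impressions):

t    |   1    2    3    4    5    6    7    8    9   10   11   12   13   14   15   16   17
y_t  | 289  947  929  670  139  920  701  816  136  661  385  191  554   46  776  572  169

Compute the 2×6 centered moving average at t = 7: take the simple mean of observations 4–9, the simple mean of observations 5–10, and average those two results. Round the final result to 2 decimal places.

Sum over 4–9: 670 + 139 + 920 + 701 + 816 + 136 = 3382
Sum over 5–10: 139 + 920 + 701 + 816 + 136 + 661 = 3373
CMA at t=7 = (3382 + 3373) / (2·6) = 6755 / 12 = 562.92

562.92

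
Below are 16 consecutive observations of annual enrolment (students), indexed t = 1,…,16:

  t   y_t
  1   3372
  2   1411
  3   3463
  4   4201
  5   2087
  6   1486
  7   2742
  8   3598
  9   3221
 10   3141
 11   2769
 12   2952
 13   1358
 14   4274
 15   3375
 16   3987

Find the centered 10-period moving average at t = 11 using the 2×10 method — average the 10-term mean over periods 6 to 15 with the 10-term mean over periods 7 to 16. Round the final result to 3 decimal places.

3016.650

Sum over 6–15: 1486 + 2742 + 3598 + 3221 + 3141 + 2769 + 2952 + 1358 + 4274 + 3375 = 28916
Sum over 7–16: 2742 + 3598 + 3221 + 3141 + 2769 + 2952 + 1358 + 4274 + 3375 + 3987 = 31417
CMA at t=11 = (28916 + 31417) / (2·10) = 60333 / 20 = 3016.650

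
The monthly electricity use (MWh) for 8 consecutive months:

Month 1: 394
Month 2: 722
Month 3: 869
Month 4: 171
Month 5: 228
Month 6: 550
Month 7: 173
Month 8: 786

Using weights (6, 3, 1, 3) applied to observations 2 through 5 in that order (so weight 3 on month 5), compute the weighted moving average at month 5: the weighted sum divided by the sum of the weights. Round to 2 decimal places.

599.54

Weighted sum: 6·722 + 3·869 + 1·171 + 3·228 = 4332 + 2607 + 171 + 684 = 7794
Weight total: 6 + 3 + 1 + 3 = 13
WMA = 7794 / 13 = 599.54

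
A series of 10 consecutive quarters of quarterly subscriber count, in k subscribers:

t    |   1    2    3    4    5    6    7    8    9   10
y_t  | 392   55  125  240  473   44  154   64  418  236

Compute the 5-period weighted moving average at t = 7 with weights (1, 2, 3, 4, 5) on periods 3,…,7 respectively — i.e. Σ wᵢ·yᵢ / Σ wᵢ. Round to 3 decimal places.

198.000

Weighted sum: 1·125 + 2·240 + 3·473 + 4·44 + 5·154 = 125 + 480 + 1419 + 176 + 770 = 2970
Weight total: 1 + 2 + 3 + 4 + 5 = 15
WMA = 2970 / 15 = 198.000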